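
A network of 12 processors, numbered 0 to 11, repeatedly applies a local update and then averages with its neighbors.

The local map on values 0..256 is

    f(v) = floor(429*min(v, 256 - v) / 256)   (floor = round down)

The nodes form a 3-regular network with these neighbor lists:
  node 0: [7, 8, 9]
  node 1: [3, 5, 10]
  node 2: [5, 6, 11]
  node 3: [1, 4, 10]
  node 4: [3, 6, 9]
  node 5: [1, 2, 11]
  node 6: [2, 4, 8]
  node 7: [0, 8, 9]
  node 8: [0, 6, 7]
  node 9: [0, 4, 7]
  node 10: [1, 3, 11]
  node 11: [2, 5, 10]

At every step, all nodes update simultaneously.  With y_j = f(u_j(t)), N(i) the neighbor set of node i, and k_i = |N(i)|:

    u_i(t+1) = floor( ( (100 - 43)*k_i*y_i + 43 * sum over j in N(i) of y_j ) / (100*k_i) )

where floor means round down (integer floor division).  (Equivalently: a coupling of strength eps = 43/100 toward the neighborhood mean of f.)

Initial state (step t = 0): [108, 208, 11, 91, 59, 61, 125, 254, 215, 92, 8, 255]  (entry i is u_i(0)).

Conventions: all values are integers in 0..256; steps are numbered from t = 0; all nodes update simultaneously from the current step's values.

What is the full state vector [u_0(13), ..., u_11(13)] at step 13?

Simulating step by step:
t=0: [108, 208, 11, 91, 59, 61, 125, 254, 215, 92, 8, 255]
t=1: [134, 83, 54, 114, 129, 72, 145, 59, 94, 128, 40, 19]
t=2: [183, 133, 99, 168, 205, 105, 171, 138, 159, 195, 89, 57]
t=3: [135, 184, 153, 146, 104, 166, 139, 167, 158, 116, 149, 124]
t=4: [187, 141, 177, 172, 181, 157, 184, 165, 171, 185, 175, 189]
t=5: [124, 172, 132, 144, 125, 156, 125, 140, 136, 123, 140, 125]
t=6: [204, 158, 201, 184, 205, 174, 207, 198, 202, 204, 187, 200]
t=7: [88, 146, 97, 120, 89, 128, 85, 93, 89, 88, 119, 102]
t=8: [148, 192, 167, 190, 155, 195, 146, 151, 148, 148, 192, 179]
t=9: [179, 106, 144, 117, 164, 113, 176, 177, 179, 177, 110, 124]
t=10: [129, 182, 182, 185, 154, 189, 143, 131, 130, 134, 188, 198]
t=11: [210, 119, 127, 125, 170, 113, 180, 209, 207, 200, 113, 105]
t=12: [80, 197, 191, 195, 143, 191, 135, 80, 87, 95, 191, 184]
t=13: [139, 101, 123, 114, 174, 108, 178, 139, 150, 156, 107, 114]

Answer: [139, 101, 123, 114, 174, 108, 178, 139, 150, 156, 107, 114]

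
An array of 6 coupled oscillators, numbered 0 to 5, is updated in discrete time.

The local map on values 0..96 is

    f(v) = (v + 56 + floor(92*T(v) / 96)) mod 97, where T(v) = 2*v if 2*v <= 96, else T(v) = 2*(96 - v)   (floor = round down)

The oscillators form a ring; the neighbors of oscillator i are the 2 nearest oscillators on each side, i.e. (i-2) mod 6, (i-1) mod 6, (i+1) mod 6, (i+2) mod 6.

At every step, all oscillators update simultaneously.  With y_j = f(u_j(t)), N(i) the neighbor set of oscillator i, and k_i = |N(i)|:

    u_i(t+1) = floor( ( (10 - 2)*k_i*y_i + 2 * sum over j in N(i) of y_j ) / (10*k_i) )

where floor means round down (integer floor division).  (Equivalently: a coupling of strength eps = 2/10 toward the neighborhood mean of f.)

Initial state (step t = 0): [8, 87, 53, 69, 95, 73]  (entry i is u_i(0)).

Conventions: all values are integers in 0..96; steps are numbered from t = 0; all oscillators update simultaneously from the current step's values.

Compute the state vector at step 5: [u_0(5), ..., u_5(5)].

Simulating step by step:
t=0: [8, 87, 53, 69, 95, 73]
t=1: [77, 66, 89, 77, 60, 74]
t=2: [72, 79, 64, 72, 84, 75]
t=3: [76, 71, 81, 76, 68, 73]
t=4: [73, 76, 69, 73, 78, 75]
t=5: [75, 73, 78, 75, 72, 74]

Answer: [75, 73, 78, 75, 72, 74]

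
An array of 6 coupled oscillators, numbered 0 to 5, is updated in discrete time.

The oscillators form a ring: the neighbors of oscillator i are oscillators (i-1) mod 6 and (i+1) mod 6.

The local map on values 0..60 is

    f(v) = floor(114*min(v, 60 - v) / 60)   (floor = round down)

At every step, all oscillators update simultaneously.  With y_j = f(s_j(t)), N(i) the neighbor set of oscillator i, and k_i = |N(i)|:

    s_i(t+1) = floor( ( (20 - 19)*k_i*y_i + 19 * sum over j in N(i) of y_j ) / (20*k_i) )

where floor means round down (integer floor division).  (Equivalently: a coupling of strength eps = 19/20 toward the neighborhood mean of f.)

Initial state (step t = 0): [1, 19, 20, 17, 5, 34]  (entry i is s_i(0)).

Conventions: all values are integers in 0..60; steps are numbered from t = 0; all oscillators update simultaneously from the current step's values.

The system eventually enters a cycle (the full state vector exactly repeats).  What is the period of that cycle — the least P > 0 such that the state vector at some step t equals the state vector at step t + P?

Answer: 6
Key observation: The state at step 57, [48, 30, 48, 30, 48, 30], reappears at step 63 — and no state repeats earlier — so the cycle the system enters has period 6.

Derivation:
t=0: [1, 19, 20, 17, 5, 34]
t=1: [40, 20, 34, 23, 38, 7]
t=2: [26, 43, 40, 44, 28, 38]
t=3: [37, 42, 31, 44, 36, 50]
t=4: [27, 48, 33, 49, 25, 42]
t=5: [29, 49, 22, 47, 28, 48]
t=6: [22, 46, 22, 45, 24, 52]
t=7: [21, 40, 27, 42, 22, 41]
t=8: [37, 44, 36, 45, 35, 39]
t=9: [34, 43, 29, 45, 34, 44]
t=10: [31, 51, 31, 50, 30, 48]
t=11: [21, 53, 19, 54, 22, 54]
t=12: [13, 36, 13, 37, 12, 38]
t=13: [42, 25, 43, 24, 41, 23]
t=14: [44, 33, 45, 34, 43, 35]
t=15: [48, 30, 48, 30, 47, 31]
t=16: [54, 23, 55, 24, 54, 24]
t=17: [42, 11, 42, 11, 43, 12]
t=18: [21, 33, 20, 32, 21, 32]
t=19: [51, 39, 51, 39, 52, 39]
t=20: [37, 18, 37, 17, 37, 17]
t=21: [33, 42, 33, 42, 32, 42]
t=22: [34, 50, 34, 51, 34, 51]
t=23: [19, 47, 19, 47, 18, 47]
t=24: [24, 35, 24, 34, 24, 34]
t=25: [47, 45, 47, 45, 48, 45]
t=26: [27, 24, 27, 23, 27, 23]
t=27: [44, 50, 44, 50, 43, 50]
t=28: [19, 29, 19, 30, 19, 30]
t=29: [55, 36, 55, 37, 55, 37]
t=30: [42, 10, 42, 10, 41, 10]
t=31: [19, 33, 19, 34, 19, 34]
t=32: [49, 36, 49, 36, 48, 36]
t=33: [43, 21, 43, 22, 43, 22]
t=34: [39, 32, 39, 32, 40, 32]
t=35: [52, 39, 52, 39, 52, 39]
t=36: [37, 16, 37, 16, 37, 16]
t=37: [30, 42, 30, 42, 30, 42]
t=38: [35, 55, 35, 55, 35, 55]
t=39: [10, 45, 10, 45, 10, 45]
t=40: [27, 19, 27, 19, 27, 19]
t=41: [36, 50, 36, 50, 36, 50]
t=42: [20, 43, 20, 43, 20, 43]
t=43: [32, 37, 32, 37, 32, 37]
t=44: [43, 52, 43, 52, 43, 52]
t=45: [15, 31, 15, 31, 15, 31]
t=46: [53, 29, 53, 29, 53, 29]
t=47: [52, 15, 52, 15, 52, 15]
t=48: [27, 15, 27, 15, 27, 15]
t=49: [29, 49, 29, 49, 29, 49]
t=50: [21, 53, 21, 53, 21, 53]
t=51: [14, 37, 14, 37, 14, 37]
t=52: [42, 26, 42, 26, 42, 26]
t=53: [48, 34, 48, 34, 48, 34]
t=54: [47, 23, 47, 23, 47, 23]
t=55: [42, 24, 42, 24, 42, 24]
t=56: [44, 34, 44, 34, 44, 34]
t=57: [48, 30, 48, 30, 48, 30]
t=58: [55, 23, 55, 23, 55, 23]
t=59: [41, 10, 41, 10, 41, 10]
t=60: [19, 35, 19, 35, 19, 35]
t=61: [46, 36, 46, 36, 46, 36]
t=62: [44, 26, 44, 26, 44, 26]
t=63: [48, 30, 48, 30, 48, 30]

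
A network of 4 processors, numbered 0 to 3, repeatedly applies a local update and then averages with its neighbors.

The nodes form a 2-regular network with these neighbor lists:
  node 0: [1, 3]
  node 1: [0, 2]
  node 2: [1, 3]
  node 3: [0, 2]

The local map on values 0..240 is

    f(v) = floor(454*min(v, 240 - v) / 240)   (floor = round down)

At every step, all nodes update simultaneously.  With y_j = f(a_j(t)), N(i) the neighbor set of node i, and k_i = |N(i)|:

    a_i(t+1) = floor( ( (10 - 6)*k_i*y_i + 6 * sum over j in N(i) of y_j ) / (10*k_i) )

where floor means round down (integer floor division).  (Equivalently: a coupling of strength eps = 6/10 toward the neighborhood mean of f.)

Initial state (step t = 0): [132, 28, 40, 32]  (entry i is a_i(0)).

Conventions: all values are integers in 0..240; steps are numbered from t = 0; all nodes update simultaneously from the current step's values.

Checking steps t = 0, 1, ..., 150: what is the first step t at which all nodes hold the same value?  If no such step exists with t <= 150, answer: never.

Answer: 13
Key observation: Synchronization is absorbing here: once all nodes are equal they stay equal, and step 13 is the first all-equal step.

Derivation:
t=0: [132, 28, 40, 32]  (not all equal)
t=1: [115, 104, 63, 107]  (not all equal)
t=2: [206, 179, 167, 181]  (not all equal)
t=3: [93, 106, 123, 105]  (not all equal)
t=4: [189, 198, 207, 198]  (not all equal)
t=5: [85, 79, 72, 79]  (not all equal)
t=6: [153, 148, 143, 148]  (not all equal)
t=7: [170, 173, 177, 173]  (not all equal)
t=8: [128, 125, 123, 125]  (not all equal)
t=9: [214, 216, 218, 216]  (not all equal)
t=10: [46, 45, 43, 45]  (not all equal)
t=11: [85, 84, 83, 84]  (not all equal)
t=12: [158, 158, 157, 158]  (not all equal)
t=13: [155, 155, 155, 155]  (all equal)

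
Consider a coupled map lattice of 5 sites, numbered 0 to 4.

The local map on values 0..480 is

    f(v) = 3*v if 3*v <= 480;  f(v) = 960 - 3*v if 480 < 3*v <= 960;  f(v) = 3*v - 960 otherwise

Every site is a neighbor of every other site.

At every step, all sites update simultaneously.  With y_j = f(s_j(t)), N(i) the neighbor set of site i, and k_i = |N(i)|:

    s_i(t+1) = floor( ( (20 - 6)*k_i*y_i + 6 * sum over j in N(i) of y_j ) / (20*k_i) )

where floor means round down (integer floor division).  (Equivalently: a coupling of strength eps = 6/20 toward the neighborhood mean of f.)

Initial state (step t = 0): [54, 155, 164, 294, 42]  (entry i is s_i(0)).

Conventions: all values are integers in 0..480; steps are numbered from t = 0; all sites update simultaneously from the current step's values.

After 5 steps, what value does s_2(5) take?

Simulating step by step:
t=0: [54, 155, 164, 294, 42]
t=1: [198, 388, 389, 146, 176]
t=2: [352, 251, 252, 397, 393]
t=3: [131, 201, 199, 216, 208]
t=4: [377, 355, 358, 327, 342]
t=5: [142, 101, 107, 48, 77]

Answer: s_2(5) = 107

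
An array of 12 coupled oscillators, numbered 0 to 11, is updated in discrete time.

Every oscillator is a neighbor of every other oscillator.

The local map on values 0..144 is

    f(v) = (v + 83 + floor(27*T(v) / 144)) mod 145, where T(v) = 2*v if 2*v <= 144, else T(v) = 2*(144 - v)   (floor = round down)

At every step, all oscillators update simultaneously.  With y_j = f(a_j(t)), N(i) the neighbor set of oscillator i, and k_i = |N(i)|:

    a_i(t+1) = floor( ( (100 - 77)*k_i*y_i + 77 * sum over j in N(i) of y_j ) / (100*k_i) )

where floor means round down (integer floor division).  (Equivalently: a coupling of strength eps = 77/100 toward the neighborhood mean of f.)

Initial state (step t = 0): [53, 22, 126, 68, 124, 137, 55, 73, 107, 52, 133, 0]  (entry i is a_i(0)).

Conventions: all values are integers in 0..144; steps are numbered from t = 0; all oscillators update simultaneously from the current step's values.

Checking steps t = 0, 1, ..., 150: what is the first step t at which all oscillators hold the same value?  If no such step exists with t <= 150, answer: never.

Simulating step by step:
t=0: [53, 22, 126, 68, 124, 137, 55, 73, 107, 52, 133, 0]  (not all equal)
t=1: [46, 63, 56, 50, 56, 57, 47, 51, 54, 46, 57, 58]  (not all equal)
t=2: [9, 13, 11, 10, 11, 11, 9, 10, 11, 9, 11, 12]  (not all equal)
t=3: [96, 97, 97, 96, 97, 97, 96, 96, 97, 96, 97, 97]  (not all equal)
t=4: [52, 52, 52, 52, 52, 52, 52, 52, 52, 52, 52, 52]  (all equal)

Answer: 4
Key observation: Synchronization is absorbing here: once all oscillators are equal they stay equal, and step 4 is the first all-equal step.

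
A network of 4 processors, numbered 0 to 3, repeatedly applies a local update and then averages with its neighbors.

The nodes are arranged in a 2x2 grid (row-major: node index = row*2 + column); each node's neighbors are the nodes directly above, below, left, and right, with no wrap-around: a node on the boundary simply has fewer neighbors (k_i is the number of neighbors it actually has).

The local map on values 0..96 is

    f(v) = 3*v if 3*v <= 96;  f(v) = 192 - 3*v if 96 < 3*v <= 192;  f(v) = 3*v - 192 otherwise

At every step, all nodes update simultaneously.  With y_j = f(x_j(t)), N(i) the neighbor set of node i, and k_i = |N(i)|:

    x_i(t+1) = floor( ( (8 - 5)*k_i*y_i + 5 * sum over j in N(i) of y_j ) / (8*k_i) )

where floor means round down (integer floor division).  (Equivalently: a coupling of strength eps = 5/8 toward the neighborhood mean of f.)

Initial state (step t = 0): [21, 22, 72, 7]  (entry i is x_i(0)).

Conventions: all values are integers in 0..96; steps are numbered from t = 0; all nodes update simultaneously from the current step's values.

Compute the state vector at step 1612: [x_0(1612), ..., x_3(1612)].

Answer: [32, 31, 37, 36]
Key observation: The state at step 27, [10, 9, 14, 13], reappears at step 39: the system is in a cycle of period 12 from step 27 on.  Therefore the state at step 1612 equals the state at step 27 + ((1612 - 27) mod 12) = 28, which is [32, 31, 37, 36].

Derivation:
t=0: [21, 22, 72, 7]
t=1: [51, 51, 35, 36]
t=2: [54, 53, 71, 70]
t=3: [28, 27, 22, 23]
t=4: [77, 78, 72, 71]
t=5: [35, 34, 27, 28]
t=6: [86, 87, 83, 84]
t=7: [64, 65, 60, 61]
t=8: [4, 3, 7, 8]
t=9: [13, 14, 19, 18]
t=10: [45, 44, 50, 51]
t=11: [53, 52, 45, 46]
t=12: [41, 40, 48, 49]
t=13: [63, 62, 53, 54]
t=14: [13, 12, 22, 23]
t=15: [46, 47, 58, 57]
t=16: [41, 42, 30, 29]
t=17: [74, 73, 82, 81]
t=18: [36, 35, 45, 44]
t=19: [76, 77, 66, 67]
t=20: [27, 28, 16, 17]
t=21: [71, 72, 59, 60]
t=22: [20, 19, 15, 16]
t=23: [54, 55, 50, 49]
t=24: [32, 33, 39, 38]
t=25: [88, 89, 82, 81]
t=26: [67, 66, 58, 59]
t=27: [10, 9, 14, 13]
t=28: [32, 31, 37, 36]
t=29: [90, 91, 86, 85]
t=30: [75, 74, 68, 69]
t=31: [25, 26, 19, 18]
t=32: [70, 69, 61, 62]
t=33: [14, 13, 10, 9]
t=34: [37, 36, 32, 31]
t=35: [86, 85, 90, 91]
t=36: [68, 69, 75, 74]
t=37: [19, 18, 25, 26]
t=38: [61, 62, 70, 69]
t=39: [10, 9, 14, 13]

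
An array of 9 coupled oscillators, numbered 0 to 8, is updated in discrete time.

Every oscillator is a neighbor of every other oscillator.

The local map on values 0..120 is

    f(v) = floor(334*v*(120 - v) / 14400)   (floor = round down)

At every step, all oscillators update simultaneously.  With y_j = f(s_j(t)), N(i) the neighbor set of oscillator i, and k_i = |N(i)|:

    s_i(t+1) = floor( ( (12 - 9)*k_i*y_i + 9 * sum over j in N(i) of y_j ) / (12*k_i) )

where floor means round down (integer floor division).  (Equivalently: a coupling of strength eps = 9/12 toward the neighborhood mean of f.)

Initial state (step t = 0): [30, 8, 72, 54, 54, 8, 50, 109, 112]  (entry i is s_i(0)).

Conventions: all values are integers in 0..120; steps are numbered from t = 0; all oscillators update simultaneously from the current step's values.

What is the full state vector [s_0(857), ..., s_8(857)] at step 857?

Answer: [75, 75, 75, 75, 75, 75, 75, 75, 75]
Key observation: The state at step 5, [75, 75, 75, 75, 75, 75, 75, 75, 75], reappears at step 7: the system is in a cycle of period 2 from step 5 on.  Therefore the state at step 857 equals the state at step 5 + ((857 - 5) mod 2) = 5, which is [75, 75, 75, 75, 75, 75, 75, 75, 75].

Derivation:
t=0: [30, 8, 72, 54, 54, 8, 50, 109, 112]
t=1: [54, 47, 56, 57, 57, 47, 57, 48, 47]
t=2: [81, 80, 81, 81, 81, 80, 81, 81, 80]
t=3: [73, 73, 73, 73, 73, 73, 73, 73, 73]
t=4: [79, 79, 79, 79, 79, 79, 79, 79, 79]
t=5: [75, 75, 75, 75, 75, 75, 75, 75, 75]
t=6: [78, 78, 78, 78, 78, 78, 78, 78, 78]
t=7: [75, 75, 75, 75, 75, 75, 75, 75, 75]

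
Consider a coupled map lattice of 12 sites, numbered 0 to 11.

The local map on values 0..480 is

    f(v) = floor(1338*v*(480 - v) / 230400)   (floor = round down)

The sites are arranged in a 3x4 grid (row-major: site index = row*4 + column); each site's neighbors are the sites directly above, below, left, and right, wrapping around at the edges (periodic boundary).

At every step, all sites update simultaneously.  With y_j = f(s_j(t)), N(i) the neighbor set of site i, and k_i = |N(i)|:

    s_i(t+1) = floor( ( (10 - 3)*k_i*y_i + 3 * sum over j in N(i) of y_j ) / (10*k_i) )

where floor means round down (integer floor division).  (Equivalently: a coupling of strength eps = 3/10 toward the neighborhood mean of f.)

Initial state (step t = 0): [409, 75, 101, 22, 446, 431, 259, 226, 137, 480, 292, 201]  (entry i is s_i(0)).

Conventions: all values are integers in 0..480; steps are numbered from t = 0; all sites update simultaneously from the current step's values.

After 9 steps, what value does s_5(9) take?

Answer: s_5(9) = 309

Derivation:
t=0: [409, 75, 101, 22, 446, 431, 259, 226, 137, 480, 292, 201]
t=1: [162, 161, 221, 119, 128, 130, 307, 293, 233, 66, 288, 301]
t=2: [294, 287, 320, 268, 273, 261, 308, 307, 311, 201, 307, 310]
t=3: [318, 319, 302, 322, 324, 327, 308, 310, 309, 322, 308, 307]
t=4: [298, 298, 308, 298, 295, 292, 306, 304, 303, 296, 306, 306]
t=5: [313, 313, 308, 312, 315, 316, 309, 310, 311, 315, 309, 309]
t=6: [303, 302, 306, 304, 301, 300, 305, 305, 304, 301, 305, 305]
t=7: [311, 311, 309, 309, 311, 312, 309, 309, 310, 311, 309, 309]
t=8: [305, 305, 305, 305, 305, 304, 305, 305, 305, 305, 305, 306]
t=9: [309, 309, 309, 309, 309, 309, 309, 309, 309, 309, 309, 309]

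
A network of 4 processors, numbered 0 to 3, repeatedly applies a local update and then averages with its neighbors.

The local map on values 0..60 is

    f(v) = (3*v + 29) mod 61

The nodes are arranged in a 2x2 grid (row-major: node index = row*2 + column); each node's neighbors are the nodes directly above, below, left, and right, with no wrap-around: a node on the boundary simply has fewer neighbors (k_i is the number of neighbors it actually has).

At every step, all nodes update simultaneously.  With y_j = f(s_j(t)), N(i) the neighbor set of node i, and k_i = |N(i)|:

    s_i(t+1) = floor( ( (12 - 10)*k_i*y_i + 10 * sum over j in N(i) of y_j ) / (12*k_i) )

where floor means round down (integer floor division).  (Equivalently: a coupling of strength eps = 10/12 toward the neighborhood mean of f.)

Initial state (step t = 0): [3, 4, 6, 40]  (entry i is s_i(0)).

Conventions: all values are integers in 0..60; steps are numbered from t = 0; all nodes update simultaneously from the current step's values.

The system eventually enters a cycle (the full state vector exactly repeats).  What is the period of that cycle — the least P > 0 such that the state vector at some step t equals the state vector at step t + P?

Answer: 4
Key observation: The state at step 17, [49, 41, 41, 49], reappears at step 21 — and no state repeats earlier — so the cycle the system enters has period 4.

Derivation:
t=0: [3, 4, 6, 40]
t=1: [43, 33, 34, 41]
t=2: [12, 28, 29, 11]
t=3: [45, 10, 11, 44]
t=4: [32, 43, 33, 31]
t=5: [18, 7, 2, 17]
t=6: [39, 25, 22, 38]
t=7: [36, 25, 24, 35]
t=8: [37, 18, 17, 36]
t=9: [20, 17, 16, 19]
t=10: [19, 25, 24, 18]
t=11: [38, 26, 26, 38]
t=12: [41, 25, 25, 41]
t=13: [40, 32, 32, 40]
t=14: [7, 23, 23, 7]
t=15: [39, 47, 47, 39]
t=16: [44, 28, 28, 44]
t=17: [49, 41, 41, 49]
t=18: [34, 50, 50, 34]
t=19: [49, 17, 17, 49]
t=20: [24, 48, 48, 24]
t=21: [49, 41, 41, 49]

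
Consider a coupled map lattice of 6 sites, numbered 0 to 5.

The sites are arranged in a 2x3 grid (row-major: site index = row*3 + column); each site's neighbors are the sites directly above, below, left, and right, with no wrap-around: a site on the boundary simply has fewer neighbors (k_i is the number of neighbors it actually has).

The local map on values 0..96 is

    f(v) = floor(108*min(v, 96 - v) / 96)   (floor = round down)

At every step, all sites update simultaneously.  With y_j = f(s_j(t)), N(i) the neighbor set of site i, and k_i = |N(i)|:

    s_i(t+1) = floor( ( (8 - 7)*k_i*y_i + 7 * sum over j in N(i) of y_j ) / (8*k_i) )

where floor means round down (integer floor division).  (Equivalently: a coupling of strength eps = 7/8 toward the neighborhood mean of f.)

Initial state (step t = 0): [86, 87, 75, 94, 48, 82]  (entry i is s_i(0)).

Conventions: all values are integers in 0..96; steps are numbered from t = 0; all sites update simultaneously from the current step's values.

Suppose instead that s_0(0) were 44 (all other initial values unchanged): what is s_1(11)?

Answer: s_1(11) = 51
Key observation: This trace re-runs the system from the modified initial state.

Derivation:
t=0: [44, 87, 75, 94, 48, 82]
t=1: [11, 38, 13, 45, 14, 35]
t=2: [41, 17, 37, 18, 40, 17]
t=3: [22, 40, 21, 42, 22, 40]
t=4: [43, 26, 42, 26, 42, 26]
t=5: [31, 45, 31, 45, 31, 44]
t=6: [48, 36, 47, 36, 47, 35]
t=7: [41, 51, 41, 51, 41, 50]
t=8: [49, 46, 49, 46, 49, 46]
t=9: [51, 51, 51, 51, 51, 51]
t=10: [50, 50, 50, 50, 50, 50]
t=11: [51, 51, 51, 51, 51, 51]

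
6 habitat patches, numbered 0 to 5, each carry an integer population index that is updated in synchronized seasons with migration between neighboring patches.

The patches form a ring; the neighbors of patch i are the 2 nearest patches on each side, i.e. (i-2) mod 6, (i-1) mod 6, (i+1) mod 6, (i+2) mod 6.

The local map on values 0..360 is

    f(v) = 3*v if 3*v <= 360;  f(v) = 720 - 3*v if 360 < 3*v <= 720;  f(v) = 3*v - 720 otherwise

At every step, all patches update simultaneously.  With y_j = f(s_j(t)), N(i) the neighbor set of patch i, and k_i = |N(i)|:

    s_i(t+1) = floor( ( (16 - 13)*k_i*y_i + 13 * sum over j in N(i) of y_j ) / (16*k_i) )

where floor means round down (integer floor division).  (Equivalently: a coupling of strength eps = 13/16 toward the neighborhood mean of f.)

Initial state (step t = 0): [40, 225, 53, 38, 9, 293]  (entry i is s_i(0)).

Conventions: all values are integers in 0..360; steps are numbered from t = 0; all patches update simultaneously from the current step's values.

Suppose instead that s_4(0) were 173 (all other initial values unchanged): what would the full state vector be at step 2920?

Answer: [261, 261, 261, 261, 261, 261]
Key observation: The state at step 10, [189, 189, 189, 189, 189, 189], reappears at step 14: the system is in a cycle of period 4 from step 10 on.  Therefore the state at step 2920 equals the state at step 10 + ((2920 - 10) mod 4) = 12, which is [261, 261, 261, 261, 261, 261].

Derivation:
t=0: [40, 225, 53, 38, 173, 293]
t=1: [137, 120, 127, 135, 149, 127]
t=2: [324, 331, 318, 325, 315, 318]
t=3: [243, 249, 248, 244, 240, 248]
t=4: [16, 19, 14, 17, 14, 14]
t=5: [46, 47, 48, 46, 45, 48]
t=6: [140, 141, 139, 140, 139, 139]
t=7: [301, 300, 300, 301, 301, 300]
t=8: [181, 181, 181, 181, 181, 181]
t=9: [177, 177, 177, 177, 177, 177]
t=10: [189, 189, 189, 189, 189, 189]
t=11: [153, 153, 153, 153, 153, 153]
t=12: [261, 261, 261, 261, 261, 261]
t=13: [63, 63, 63, 63, 63, 63]
t=14: [189, 189, 189, 189, 189, 189]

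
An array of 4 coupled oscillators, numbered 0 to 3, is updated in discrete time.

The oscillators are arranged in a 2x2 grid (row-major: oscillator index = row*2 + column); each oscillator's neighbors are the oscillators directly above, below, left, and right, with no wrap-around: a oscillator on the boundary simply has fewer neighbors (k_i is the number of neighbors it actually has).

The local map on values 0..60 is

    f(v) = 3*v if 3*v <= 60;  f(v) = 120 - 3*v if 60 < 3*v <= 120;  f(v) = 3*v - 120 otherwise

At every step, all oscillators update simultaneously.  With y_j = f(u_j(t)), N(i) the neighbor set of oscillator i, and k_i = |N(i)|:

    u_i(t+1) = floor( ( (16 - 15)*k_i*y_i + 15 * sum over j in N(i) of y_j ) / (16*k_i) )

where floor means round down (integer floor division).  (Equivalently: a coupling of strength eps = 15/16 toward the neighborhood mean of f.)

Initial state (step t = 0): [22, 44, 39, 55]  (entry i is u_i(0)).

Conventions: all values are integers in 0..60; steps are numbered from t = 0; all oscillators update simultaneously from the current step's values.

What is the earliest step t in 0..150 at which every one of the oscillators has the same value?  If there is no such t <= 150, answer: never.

Simulating step by step:
t=0: [22, 44, 39, 55]  (not all equal)
t=1: [10, 47, 46, 9]  (not all equal)
t=2: [20, 28, 27, 19]  (not all equal)
t=3: [38, 57, 57, 38]  (not all equal)
t=4: [48, 8, 8, 48]  (not all equal)
t=5: [24, 24, 24, 24]  (all equal)

Answer: 5
Key observation: Synchronization is absorbing here: once all oscillators are equal they stay equal, and step 5 is the first all-equal step.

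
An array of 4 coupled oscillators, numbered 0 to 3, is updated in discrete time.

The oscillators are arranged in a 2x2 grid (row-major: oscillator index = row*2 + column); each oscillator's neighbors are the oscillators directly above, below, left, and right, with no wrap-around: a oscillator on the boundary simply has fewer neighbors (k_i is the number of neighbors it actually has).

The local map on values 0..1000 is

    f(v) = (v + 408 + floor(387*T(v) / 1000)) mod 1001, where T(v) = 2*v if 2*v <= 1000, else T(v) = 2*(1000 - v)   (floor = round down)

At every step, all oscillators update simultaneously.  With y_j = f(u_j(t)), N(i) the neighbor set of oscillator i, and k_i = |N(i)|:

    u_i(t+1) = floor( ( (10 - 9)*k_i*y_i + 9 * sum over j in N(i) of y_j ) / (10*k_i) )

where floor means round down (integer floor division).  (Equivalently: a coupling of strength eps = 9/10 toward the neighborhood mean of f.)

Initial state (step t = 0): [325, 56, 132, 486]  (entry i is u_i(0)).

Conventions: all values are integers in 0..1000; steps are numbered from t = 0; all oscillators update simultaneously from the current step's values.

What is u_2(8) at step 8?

Simulating step by step:
t=0: [325, 56, 132, 486]
t=1: [615, 614, 628, 543]
t=2: [320, 311, 312, 318]
t=3: [961, 972, 972, 961]
t=4: [399, 398, 398, 399]
t=5: [113, 113, 113, 113]
t=6: [608, 608, 608, 608]
t=7: [318, 318, 318, 318]
t=8: [972, 972, 972, 972]

Answer: u_2(8) = 972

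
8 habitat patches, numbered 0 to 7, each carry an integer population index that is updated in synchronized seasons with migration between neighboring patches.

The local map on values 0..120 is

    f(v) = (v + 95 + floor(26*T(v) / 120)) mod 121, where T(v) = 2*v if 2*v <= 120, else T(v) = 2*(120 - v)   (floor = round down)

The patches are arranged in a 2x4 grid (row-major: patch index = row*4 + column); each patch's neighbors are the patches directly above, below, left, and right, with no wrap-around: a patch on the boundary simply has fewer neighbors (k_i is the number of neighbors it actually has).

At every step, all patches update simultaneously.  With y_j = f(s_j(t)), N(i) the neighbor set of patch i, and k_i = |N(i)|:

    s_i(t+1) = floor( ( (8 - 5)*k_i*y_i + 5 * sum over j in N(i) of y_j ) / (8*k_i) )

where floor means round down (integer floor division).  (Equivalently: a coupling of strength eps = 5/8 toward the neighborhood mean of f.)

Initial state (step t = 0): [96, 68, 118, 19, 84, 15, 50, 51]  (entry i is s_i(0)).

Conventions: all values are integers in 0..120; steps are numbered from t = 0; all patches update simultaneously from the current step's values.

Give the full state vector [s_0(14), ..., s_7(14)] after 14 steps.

Simulating step by step:
t=0: [96, 68, 118, 19, 84, 15, 50, 51]
t=1: [72, 84, 57, 43, 88, 81, 70, 32]
t=2: [71, 67, 56, 36, 70, 71, 54, 38]
t=3: [64, 62, 49, 35, 65, 62, 49, 34]
t=4: [61, 57, 43, 29, 61, 57, 42, 29]
t=5: [58, 51, 34, 21, 58, 51, 34, 20]
t=6: [53, 43, 23, 9, 53, 43, 23, 8]
t=7: [44, 31, 33, 75, 44, 31, 32, 75]
t=8: [31, 22, 29, 53, 31, 22, 29, 52]
t=9: [13, 9, 20, 38, 13, 9, 19, 38]
t=10: [111, 86, 29, 19, 111, 86, 28, 19]
t=11: [83, 64, 24, 5, 83, 64, 24, 5]
t=12: [69, 53, 38, 72, 69, 53, 38, 72]
t=13: [60, 47, 40, 54, 60, 47, 40, 54]
t=14: [54, 42, 37, 44, 54, 42, 37, 44]

Answer: [54, 42, 37, 44, 54, 42, 37, 44]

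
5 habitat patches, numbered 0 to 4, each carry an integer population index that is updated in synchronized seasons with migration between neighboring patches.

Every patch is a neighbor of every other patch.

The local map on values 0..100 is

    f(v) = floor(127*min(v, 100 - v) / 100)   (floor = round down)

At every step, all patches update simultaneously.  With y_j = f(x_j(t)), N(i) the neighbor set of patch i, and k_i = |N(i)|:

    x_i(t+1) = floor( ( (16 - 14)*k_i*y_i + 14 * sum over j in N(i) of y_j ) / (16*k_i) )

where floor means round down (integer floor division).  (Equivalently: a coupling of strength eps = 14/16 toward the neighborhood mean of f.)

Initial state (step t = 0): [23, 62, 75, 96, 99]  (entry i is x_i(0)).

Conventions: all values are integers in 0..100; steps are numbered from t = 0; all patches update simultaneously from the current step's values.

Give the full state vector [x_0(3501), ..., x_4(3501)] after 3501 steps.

Simulating step by step:
t=0: [23, 62, 75, 96, 99]
t=1: [22, 20, 22, 24, 24]
t=2: [27, 28, 27, 27, 27]
t=3: [34, 34, 34, 34, 34]
t=4: [43, 43, 43, 43, 43]
t=5: [54, 54, 54, 54, 54]
t=6: [58, 58, 58, 58, 58]
t=7: [53, 53, 53, 53, 53]
t=8: [59, 59, 59, 59, 59]
t=9: [52, 52, 52, 52, 52]
t=10: [60, 60, 60, 60, 60]
t=11: [50, 50, 50, 50, 50]
t=12: [63, 63, 63, 63, 63]
t=13: [46, 46, 46, 46, 46]
t=14: [58, 58, 58, 58, 58]

Answer: [46, 46, 46, 46, 46]
Key observation: The state at step 6, [58, 58, 58, 58, 58], reappears at step 14: the system is in a cycle of period 8 from step 6 on.  Therefore the state at step 3501 equals the state at step 6 + ((3501 - 6) mod 8) = 13, which is [46, 46, 46, 46, 46].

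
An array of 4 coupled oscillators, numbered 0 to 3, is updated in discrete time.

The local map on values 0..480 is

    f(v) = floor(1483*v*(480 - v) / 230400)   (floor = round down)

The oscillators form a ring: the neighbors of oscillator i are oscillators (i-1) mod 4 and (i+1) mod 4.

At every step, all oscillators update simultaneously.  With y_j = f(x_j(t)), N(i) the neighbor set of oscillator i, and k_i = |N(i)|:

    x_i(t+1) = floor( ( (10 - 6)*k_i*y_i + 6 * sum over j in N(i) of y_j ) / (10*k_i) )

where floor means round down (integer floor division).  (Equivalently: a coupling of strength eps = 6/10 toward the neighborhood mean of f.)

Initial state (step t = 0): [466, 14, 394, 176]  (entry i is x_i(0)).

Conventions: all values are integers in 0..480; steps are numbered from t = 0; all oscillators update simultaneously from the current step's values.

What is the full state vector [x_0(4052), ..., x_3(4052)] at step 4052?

Answer: [273, 273, 273, 273]
Key observation: The state at step 35, [363, 363, 363, 363], reappears at step 37: the system is in a cycle of period 2 from step 35 on.  Therefore the state at step 4052 equals the state at step 35 + ((4052 - 35) mod 2) = 36, which is [273, 273, 273, 273].

Derivation:
t=0: [466, 14, 394, 176]
t=1: [131, 94, 202, 215]
t=2: [297, 289, 324, 342]
t=3: [337, 344, 327, 323]
t=4: [312, 310, 316, 320]
t=5: [335, 336, 333, 332]
t=6: [312, 312, 314, 314]
t=7: [336, 336, 335, 335]
t=8: [311, 311, 311, 311]
t=9: [338, 338, 338, 338]
t=10: [308, 308, 308, 308]
t=11: [340, 340, 340, 340]
t=12: [306, 306, 306, 306]
t=13: [342, 342, 342, 342]
t=14: [303, 303, 303, 303]
t=15: [345, 345, 345, 345]
t=16: [299, 299, 299, 299]
t=17: [348, 348, 348, 348]
t=18: [295, 295, 295, 295]
t=19: [351, 351, 351, 351]
t=20: [291, 291, 291, 291]
t=21: [354, 354, 354, 354]
t=22: [287, 287, 287, 287]
t=23: [356, 356, 356, 356]
t=24: [284, 284, 284, 284]
t=25: [358, 358, 358, 358]
t=26: [281, 281, 281, 281]
t=27: [359, 359, 359, 359]
t=28: [279, 279, 279, 279]
t=29: [360, 360, 360, 360]
t=30: [278, 278, 278, 278]
t=31: [361, 361, 361, 361]
t=32: [276, 276, 276, 276]
t=33: [362, 362, 362, 362]
t=34: [274, 274, 274, 274]
t=35: [363, 363, 363, 363]
t=36: [273, 273, 273, 273]
t=37: [363, 363, 363, 363]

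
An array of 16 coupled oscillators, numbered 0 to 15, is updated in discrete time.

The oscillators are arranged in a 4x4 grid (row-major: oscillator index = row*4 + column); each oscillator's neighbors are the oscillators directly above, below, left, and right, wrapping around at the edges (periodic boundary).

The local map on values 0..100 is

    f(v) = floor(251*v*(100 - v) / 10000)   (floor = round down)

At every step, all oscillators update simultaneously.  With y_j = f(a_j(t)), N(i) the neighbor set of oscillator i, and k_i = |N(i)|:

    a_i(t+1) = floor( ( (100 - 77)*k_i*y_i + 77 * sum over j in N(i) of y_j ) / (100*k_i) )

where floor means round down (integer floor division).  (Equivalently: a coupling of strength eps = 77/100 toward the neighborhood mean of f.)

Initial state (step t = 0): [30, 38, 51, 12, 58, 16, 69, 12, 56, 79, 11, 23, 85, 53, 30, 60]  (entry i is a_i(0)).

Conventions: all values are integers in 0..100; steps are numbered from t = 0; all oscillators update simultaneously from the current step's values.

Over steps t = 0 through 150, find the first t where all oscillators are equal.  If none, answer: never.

Answer: 3
Key observation: Synchronization is absorbing here: once all oscillators are equal they stay equal, and step 3 is the first all-equal step.

Derivation:
t=0: [30, 38, 51, 12, 58, 16, 69, 12, 56, 79, 11, 23, 85, 53, 30, 60]  (not all equal)
t=1: [46, 53, 50, 44, 47, 48, 40, 41, 48, 44, 42, 43, 52, 49, 52, 43]  (not all equal)
t=2: [61, 62, 61, 61, 61, 61, 60, 60, 61, 61, 61, 61, 61, 61, 61, 61]  (not all equal)
t=3: [59, 59, 59, 59, 59, 59, 59, 59, 59, 59, 59, 59, 59, 59, 59, 59]  (all equal)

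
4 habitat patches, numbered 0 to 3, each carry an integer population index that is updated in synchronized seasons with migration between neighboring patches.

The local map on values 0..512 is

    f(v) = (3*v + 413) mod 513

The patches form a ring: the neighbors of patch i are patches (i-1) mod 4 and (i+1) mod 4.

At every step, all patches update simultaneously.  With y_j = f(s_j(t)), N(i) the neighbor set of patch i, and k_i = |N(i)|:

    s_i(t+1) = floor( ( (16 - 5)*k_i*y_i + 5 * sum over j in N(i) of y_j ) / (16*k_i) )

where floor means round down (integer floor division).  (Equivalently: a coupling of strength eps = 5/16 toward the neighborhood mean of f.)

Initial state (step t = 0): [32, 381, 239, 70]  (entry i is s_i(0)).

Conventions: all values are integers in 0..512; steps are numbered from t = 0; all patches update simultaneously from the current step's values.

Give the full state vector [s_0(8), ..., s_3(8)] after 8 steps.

Simulating step by step:
t=0: [32, 381, 239, 70]
t=1: [369, 107, 91, 171]
t=2: [438, 256, 218, 388]
t=3: [159, 142, 58, 61]
t=4: [323, 294, 114, 127]
t=5: [330, 278, 252, 286]
t=6: [332, 233, 171, 249]
t=7: [297, 183, 318, 216]
t=8: [266, 405, 310, 120]

Answer: [266, 405, 310, 120]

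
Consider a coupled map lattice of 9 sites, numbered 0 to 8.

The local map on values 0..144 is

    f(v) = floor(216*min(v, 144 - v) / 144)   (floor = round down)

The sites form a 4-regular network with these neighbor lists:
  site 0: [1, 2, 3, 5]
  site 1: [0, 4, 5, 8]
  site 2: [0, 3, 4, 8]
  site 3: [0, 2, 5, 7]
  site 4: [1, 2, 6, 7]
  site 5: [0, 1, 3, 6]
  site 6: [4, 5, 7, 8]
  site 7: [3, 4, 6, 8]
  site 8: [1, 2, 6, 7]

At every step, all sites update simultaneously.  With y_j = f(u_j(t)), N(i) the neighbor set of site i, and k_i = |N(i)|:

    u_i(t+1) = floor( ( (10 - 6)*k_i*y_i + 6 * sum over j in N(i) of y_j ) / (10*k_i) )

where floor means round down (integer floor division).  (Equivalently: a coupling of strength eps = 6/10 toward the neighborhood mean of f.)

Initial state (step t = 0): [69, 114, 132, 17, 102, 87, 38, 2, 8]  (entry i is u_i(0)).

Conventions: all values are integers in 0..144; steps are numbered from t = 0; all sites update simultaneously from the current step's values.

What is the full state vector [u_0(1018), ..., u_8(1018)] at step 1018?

Simulating step by step:
t=0: [69, 114, 132, 17, 102, 87, 38, 2, 8]
t=1: [67, 57, 37, 41, 43, 68, 47, 24, 23]
t=2: [85, 79, 60, 68, 62, 88, 63, 48, 50]
t=3: [91, 89, 89, 90, 90, 90, 86, 83, 82]
t=4: [80, 82, 82, 82, 83, 81, 86, 87, 88]
t=5: [94, 91, 91, 92, 90, 92, 87, 87, 87]
t=6: [77, 79, 79, 78, 81, 78, 83, 83, 83]
t=7: [98, 96, 96, 97, 94, 97, 92, 92, 92]
t=8: [70, 72, 72, 71, 75, 71, 76, 76, 76]
t=9: [106, 105, 105, 105, 104, 105, 102, 102, 103]
t=10: [57, 58, 58, 58, 60, 58, 61, 61, 60]
t=11: [86, 87, 87, 87, 89, 87, 90, 90, 89]
t=12: [85, 84, 84, 84, 82, 84, 81, 81, 82]
t=13: [89, 90, 90, 90, 92, 90, 93, 93, 92]
t=14: [81, 80, 80, 80, 78, 80, 77, 77, 78]
t=15: [95, 96, 96, 96, 98, 96, 99, 99, 98]
t=16: [72, 71, 71, 71, 69, 71, 68, 68, 69]
t=17: [106, 105, 105, 105, 103, 105, 102, 102, 103]
t=18: [57, 58, 58, 58, 60, 58, 61, 61, 60]

Answer: [57, 58, 58, 58, 60, 58, 61, 61, 60]
Key observation: The state at step 10, [57, 58, 58, 58, 60, 58, 61, 61, 60], reappears at step 18: the system is in a cycle of period 8 from step 10 on.  Therefore the state at step 1018 equals the state at step 10 + ((1018 - 10) mod 8) = 10, which is [57, 58, 58, 58, 60, 58, 61, 61, 60].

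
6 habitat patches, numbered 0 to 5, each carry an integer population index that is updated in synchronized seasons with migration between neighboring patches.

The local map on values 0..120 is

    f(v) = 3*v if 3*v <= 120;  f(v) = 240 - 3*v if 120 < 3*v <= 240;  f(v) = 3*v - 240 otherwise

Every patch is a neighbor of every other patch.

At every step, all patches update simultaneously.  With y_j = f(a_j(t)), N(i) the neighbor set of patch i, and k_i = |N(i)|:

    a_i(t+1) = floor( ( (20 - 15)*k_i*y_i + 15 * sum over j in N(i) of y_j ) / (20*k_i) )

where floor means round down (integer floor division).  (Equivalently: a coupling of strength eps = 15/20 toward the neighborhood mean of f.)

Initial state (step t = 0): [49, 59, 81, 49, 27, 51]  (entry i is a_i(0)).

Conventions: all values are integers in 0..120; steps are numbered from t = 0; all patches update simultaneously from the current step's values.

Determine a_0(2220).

Simulating step by step:
t=0: [49, 59, 81, 49, 27, 51]
t=1: [72, 69, 63, 72, 71, 71]
t=2: [30, 31, 33, 30, 30, 30]
t=3: [91, 92, 92, 91, 91, 91]
t=4: [33, 34, 34, 33, 33, 33]
t=5: [99, 100, 100, 99, 99, 99]
t=6: [57, 58, 58, 57, 57, 57]
t=7: [68, 67, 67, 68, 68, 68]
t=8: [36, 37, 37, 36, 36, 36]
t=9: [108, 109, 109, 108, 108, 108]
t=10: [84, 85, 85, 84, 84, 84]
t=11: [12, 13, 13, 12, 12, 12]
t=12: [36, 37, 37, 36, 36, 36]

Answer: a_0(2220) = 36
Key observation: The state at step 8, [36, 37, 37, 36, 36, 36], reappears at step 12: the system is in a cycle of period 4 from step 8 on.  Therefore the state at step 2220 equals the state at step 8 + ((2220 - 8) mod 4) = 8, which is [36, 37, 37, 36, 36, 36].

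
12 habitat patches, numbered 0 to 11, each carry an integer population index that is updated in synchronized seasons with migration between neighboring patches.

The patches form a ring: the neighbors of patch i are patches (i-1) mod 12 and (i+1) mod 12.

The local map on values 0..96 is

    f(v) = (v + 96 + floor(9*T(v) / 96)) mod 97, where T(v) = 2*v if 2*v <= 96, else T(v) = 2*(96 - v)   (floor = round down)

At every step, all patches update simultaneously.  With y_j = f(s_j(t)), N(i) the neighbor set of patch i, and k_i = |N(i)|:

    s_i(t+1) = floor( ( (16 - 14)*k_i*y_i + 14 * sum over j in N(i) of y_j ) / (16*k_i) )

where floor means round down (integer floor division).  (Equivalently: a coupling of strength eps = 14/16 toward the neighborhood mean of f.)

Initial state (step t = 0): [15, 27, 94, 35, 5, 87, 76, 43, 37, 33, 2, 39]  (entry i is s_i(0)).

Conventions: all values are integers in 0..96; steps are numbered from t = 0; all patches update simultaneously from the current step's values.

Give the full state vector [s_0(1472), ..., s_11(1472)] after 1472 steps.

Answer: [86, 86, 86, 86, 86, 86, 86, 86, 86, 86, 86, 86]
Key observation: The state at step 17, [86, 86, 86, 86, 86, 86, 86, 86, 86, 86, 86, 86], reappears at step 18: the system is in a cycle of period 1 from step 17 on.  Therefore the state at step 1472 equals the state at step 17 + ((1472 - 17) mod 1) = 17, which is [86, 86, 86, 86, 86, 86, 86, 86, 86, 86, 86, 86].

Derivation:
t=0: [15, 27, 94, 35, 5, 87, 76, 43, 37, 33, 2, 39]
t=1: [35, 51, 42, 47, 56, 46, 69, 58, 43, 23, 36, 13]
t=2: [36, 45, 55, 54, 54, 65, 60, 61, 45, 43, 22, 37]
t=3: [46, 51, 56, 60, 63, 63, 67, 59, 57, 39, 43, 34]
t=4: [49, 57, 61, 65, 66, 69, 66, 66, 55, 55, 43, 49]
t=5: [59, 61, 66, 68, 70, 70, 71, 66, 64, 56, 57, 53]
t=6: [63, 66, 69, 71, 72, 73, 71, 71, 66, 65, 61, 63]
t=7: [68, 70, 72, 74, 75, 74, 74, 72, 71, 68, 68, 67]
t=8: [72, 73, 75, 76, 77, 77, 76, 75, 73, 72, 71, 71]
t=9: [75, 76, 77, 78, 78, 78, 78, 77, 76, 75, 74, 74]
t=10: [77, 78, 79, 79, 80, 80, 79, 79, 78, 77, 77, 77]
t=11: [79, 80, 80, 81, 81, 81, 81, 80, 80, 79, 79, 79]
t=12: [81, 81, 82, 82, 82, 82, 82, 82, 81, 81, 81, 81]
t=13: [82, 82, 82, 83, 83, 83, 83, 82, 82, 82, 82, 82]
t=14: [83, 83, 83, 83, 84, 84, 83, 83, 83, 83, 83, 83]
t=15: [84, 84, 84, 84, 84, 84, 84, 84, 84, 84, 84, 84]
t=16: [85, 85, 85, 85, 85, 85, 85, 85, 85, 85, 85, 85]
t=17: [86, 86, 86, 86, 86, 86, 86, 86, 86, 86, 86, 86]
t=18: [86, 86, 86, 86, 86, 86, 86, 86, 86, 86, 86, 86]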